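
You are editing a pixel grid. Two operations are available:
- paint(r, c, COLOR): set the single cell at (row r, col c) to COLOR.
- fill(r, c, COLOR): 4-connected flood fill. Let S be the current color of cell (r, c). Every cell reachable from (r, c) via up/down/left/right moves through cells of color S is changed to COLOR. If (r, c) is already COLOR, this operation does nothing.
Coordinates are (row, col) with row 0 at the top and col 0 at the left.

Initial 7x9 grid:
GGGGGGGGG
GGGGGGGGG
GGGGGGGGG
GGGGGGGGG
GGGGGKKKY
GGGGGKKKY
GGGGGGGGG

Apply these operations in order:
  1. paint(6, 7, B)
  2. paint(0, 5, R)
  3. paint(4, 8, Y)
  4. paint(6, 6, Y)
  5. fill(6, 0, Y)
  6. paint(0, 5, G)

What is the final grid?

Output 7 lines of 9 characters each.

Answer: YYYYYGYYY
YYYYYYYYY
YYYYYYYYY
YYYYYYYYY
YYYYYKKKY
YYYYYKKKY
YYYYYYYBG

Derivation:
After op 1 paint(6,7,B):
GGGGGGGGG
GGGGGGGGG
GGGGGGGGG
GGGGGGGGG
GGGGGKKKY
GGGGGKKKY
GGGGGGGBG
After op 2 paint(0,5,R):
GGGGGRGGG
GGGGGGGGG
GGGGGGGGG
GGGGGGGGG
GGGGGKKKY
GGGGGKKKY
GGGGGGGBG
After op 3 paint(4,8,Y):
GGGGGRGGG
GGGGGGGGG
GGGGGGGGG
GGGGGGGGG
GGGGGKKKY
GGGGGKKKY
GGGGGGGBG
After op 4 paint(6,6,Y):
GGGGGRGGG
GGGGGGGGG
GGGGGGGGG
GGGGGGGGG
GGGGGKKKY
GGGGGKKKY
GGGGGGYBG
After op 5 fill(6,0,Y) [51 cells changed]:
YYYYYRYYY
YYYYYYYYY
YYYYYYYYY
YYYYYYYYY
YYYYYKKKY
YYYYYKKKY
YYYYYYYBG
After op 6 paint(0,5,G):
YYYYYGYYY
YYYYYYYYY
YYYYYYYYY
YYYYYYYYY
YYYYYKKKY
YYYYYKKKY
YYYYYYYBG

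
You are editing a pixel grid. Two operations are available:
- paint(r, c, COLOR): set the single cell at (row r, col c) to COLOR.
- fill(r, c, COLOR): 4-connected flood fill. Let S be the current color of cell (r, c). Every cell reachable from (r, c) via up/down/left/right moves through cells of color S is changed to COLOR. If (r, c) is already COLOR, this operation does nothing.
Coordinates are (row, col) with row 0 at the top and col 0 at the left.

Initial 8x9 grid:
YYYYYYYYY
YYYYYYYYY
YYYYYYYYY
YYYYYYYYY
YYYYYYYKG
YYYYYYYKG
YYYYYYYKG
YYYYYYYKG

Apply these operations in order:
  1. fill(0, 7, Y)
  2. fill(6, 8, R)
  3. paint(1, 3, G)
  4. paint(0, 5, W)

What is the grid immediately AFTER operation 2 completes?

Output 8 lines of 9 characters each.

Answer: YYYYYYYYY
YYYYYYYYY
YYYYYYYYY
YYYYYYYYY
YYYYYYYKR
YYYYYYYKR
YYYYYYYKR
YYYYYYYKR

Derivation:
After op 1 fill(0,7,Y) [0 cells changed]:
YYYYYYYYY
YYYYYYYYY
YYYYYYYYY
YYYYYYYYY
YYYYYYYKG
YYYYYYYKG
YYYYYYYKG
YYYYYYYKG
After op 2 fill(6,8,R) [4 cells changed]:
YYYYYYYYY
YYYYYYYYY
YYYYYYYYY
YYYYYYYYY
YYYYYYYKR
YYYYYYYKR
YYYYYYYKR
YYYYYYYKR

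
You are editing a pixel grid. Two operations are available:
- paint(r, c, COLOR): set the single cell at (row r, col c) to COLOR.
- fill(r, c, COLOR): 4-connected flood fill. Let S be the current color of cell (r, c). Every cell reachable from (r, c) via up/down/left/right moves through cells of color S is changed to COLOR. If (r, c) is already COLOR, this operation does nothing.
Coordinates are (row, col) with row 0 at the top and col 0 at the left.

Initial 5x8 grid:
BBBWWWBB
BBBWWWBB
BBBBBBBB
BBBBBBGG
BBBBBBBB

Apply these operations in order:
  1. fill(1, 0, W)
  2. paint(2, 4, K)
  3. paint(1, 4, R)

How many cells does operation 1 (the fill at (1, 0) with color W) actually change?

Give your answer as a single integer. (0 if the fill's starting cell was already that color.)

After op 1 fill(1,0,W) [32 cells changed]:
WWWWWWWW
WWWWWWWW
WWWWWWWW
WWWWWWGG
WWWWWWWW

Answer: 32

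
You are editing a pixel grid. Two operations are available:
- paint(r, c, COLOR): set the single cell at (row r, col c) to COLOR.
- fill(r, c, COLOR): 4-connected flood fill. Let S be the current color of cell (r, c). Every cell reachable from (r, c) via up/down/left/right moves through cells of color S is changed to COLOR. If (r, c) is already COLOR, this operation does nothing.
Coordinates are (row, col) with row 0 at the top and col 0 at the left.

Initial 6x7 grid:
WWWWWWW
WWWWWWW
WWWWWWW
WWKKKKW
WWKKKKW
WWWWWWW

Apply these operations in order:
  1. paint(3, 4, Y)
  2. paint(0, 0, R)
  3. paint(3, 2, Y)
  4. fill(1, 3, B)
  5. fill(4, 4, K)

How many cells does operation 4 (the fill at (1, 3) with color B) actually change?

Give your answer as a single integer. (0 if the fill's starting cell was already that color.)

After op 1 paint(3,4,Y):
WWWWWWW
WWWWWWW
WWWWWWW
WWKKYKW
WWKKKKW
WWWWWWW
After op 2 paint(0,0,R):
RWWWWWW
WWWWWWW
WWWWWWW
WWKKYKW
WWKKKKW
WWWWWWW
After op 3 paint(3,2,Y):
RWWWWWW
WWWWWWW
WWWWWWW
WWYKYKW
WWKKKKW
WWWWWWW
After op 4 fill(1,3,B) [33 cells changed]:
RBBBBBB
BBBBBBB
BBBBBBB
BBYKYKB
BBKKKKB
BBBBBBB

Answer: 33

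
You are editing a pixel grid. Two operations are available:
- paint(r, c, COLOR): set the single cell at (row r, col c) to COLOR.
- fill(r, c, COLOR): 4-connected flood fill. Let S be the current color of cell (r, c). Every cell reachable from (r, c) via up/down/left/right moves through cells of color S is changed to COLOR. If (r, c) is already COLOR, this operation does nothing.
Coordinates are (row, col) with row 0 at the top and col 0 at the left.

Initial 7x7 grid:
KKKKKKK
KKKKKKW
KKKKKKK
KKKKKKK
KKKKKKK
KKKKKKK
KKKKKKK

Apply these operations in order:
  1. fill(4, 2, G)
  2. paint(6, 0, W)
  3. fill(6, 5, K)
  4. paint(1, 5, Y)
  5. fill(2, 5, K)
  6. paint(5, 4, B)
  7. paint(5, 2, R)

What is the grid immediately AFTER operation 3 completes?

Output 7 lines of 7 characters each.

Answer: KKKKKKK
KKKKKKW
KKKKKKK
KKKKKKK
KKKKKKK
KKKKKKK
WKKKKKK

Derivation:
After op 1 fill(4,2,G) [48 cells changed]:
GGGGGGG
GGGGGGW
GGGGGGG
GGGGGGG
GGGGGGG
GGGGGGG
GGGGGGG
After op 2 paint(6,0,W):
GGGGGGG
GGGGGGW
GGGGGGG
GGGGGGG
GGGGGGG
GGGGGGG
WGGGGGG
After op 3 fill(6,5,K) [47 cells changed]:
KKKKKKK
KKKKKKW
KKKKKKK
KKKKKKK
KKKKKKK
KKKKKKK
WKKKKKK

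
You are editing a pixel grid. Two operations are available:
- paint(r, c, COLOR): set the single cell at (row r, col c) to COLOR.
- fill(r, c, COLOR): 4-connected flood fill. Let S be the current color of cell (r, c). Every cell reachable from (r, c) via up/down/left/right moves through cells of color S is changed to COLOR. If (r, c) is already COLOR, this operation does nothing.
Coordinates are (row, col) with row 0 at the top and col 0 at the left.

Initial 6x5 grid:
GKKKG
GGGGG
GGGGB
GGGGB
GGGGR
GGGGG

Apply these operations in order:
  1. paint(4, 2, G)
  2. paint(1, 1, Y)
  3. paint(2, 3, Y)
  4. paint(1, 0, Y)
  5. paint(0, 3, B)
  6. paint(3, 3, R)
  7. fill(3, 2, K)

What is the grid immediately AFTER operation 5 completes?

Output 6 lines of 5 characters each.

After op 1 paint(4,2,G):
GKKKG
GGGGG
GGGGB
GGGGB
GGGGR
GGGGG
After op 2 paint(1,1,Y):
GKKKG
GYGGG
GGGGB
GGGGB
GGGGR
GGGGG
After op 3 paint(2,3,Y):
GKKKG
GYGGG
GGGYB
GGGGB
GGGGR
GGGGG
After op 4 paint(1,0,Y):
GKKKG
YYGGG
GGGYB
GGGGB
GGGGR
GGGGG
After op 5 paint(0,3,B):
GKKBG
YYGGG
GGGYB
GGGGB
GGGGR
GGGGG

Answer: GKKBG
YYGGG
GGGYB
GGGGB
GGGGR
GGGGG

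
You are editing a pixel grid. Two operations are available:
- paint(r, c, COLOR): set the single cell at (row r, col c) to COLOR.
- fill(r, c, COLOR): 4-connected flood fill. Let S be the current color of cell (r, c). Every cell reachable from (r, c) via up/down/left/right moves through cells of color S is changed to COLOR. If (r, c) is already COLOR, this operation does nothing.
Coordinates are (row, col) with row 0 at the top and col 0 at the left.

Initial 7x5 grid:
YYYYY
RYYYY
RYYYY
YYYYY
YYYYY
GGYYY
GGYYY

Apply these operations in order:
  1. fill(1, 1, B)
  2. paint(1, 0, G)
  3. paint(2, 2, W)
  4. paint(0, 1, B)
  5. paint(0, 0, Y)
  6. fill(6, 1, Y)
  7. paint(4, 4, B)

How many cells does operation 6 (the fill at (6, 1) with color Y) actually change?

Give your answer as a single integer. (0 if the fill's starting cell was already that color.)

After op 1 fill(1,1,B) [29 cells changed]:
BBBBB
RBBBB
RBBBB
BBBBB
BBBBB
GGBBB
GGBBB
After op 2 paint(1,0,G):
BBBBB
GBBBB
RBBBB
BBBBB
BBBBB
GGBBB
GGBBB
After op 3 paint(2,2,W):
BBBBB
GBBBB
RBWBB
BBBBB
BBBBB
GGBBB
GGBBB
After op 4 paint(0,1,B):
BBBBB
GBBBB
RBWBB
BBBBB
BBBBB
GGBBB
GGBBB
After op 5 paint(0,0,Y):
YBBBB
GBBBB
RBWBB
BBBBB
BBBBB
GGBBB
GGBBB
After op 6 fill(6,1,Y) [4 cells changed]:
YBBBB
GBBBB
RBWBB
BBBBB
BBBBB
YYBBB
YYBBB

Answer: 4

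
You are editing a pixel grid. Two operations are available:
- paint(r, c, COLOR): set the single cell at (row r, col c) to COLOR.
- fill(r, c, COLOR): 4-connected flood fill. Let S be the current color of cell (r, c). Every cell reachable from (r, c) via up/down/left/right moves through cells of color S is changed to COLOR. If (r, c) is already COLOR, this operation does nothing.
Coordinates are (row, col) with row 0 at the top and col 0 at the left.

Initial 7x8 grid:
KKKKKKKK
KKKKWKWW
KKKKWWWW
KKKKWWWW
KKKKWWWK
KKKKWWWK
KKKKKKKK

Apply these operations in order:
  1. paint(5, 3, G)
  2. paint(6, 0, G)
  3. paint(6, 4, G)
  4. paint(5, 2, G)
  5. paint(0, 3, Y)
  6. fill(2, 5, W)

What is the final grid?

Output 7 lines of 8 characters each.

Answer: KKKYKKKK
KKKKWKWW
KKKKWWWW
KKKKWWWW
KKKKWWWK
KKGGWWWK
GKKKGKKK

Derivation:
After op 1 paint(5,3,G):
KKKKKKKK
KKKKWKWW
KKKKWWWW
KKKKWWWW
KKKKWWWK
KKKGWWWK
KKKKKKKK
After op 2 paint(6,0,G):
KKKKKKKK
KKKKWKWW
KKKKWWWW
KKKKWWWW
KKKKWWWK
KKKGWWWK
GKKKKKKK
After op 3 paint(6,4,G):
KKKKKKKK
KKKKWKWW
KKKKWWWW
KKKKWWWW
KKKKWWWK
KKKGWWWK
GKKKGKKK
After op 4 paint(5,2,G):
KKKKKKKK
KKKKWKWW
KKKKWWWW
KKKKWWWW
KKKKWWWK
KKGGWWWK
GKKKGKKK
After op 5 paint(0,3,Y):
KKKYKKKK
KKKKWKWW
KKKKWWWW
KKKKWWWW
KKKKWWWK
KKGGWWWK
GKKKGKKK
After op 6 fill(2,5,W) [0 cells changed]:
KKKYKKKK
KKKKWKWW
KKKKWWWW
KKKKWWWW
KKKKWWWK
KKGGWWWK
GKKKGKKK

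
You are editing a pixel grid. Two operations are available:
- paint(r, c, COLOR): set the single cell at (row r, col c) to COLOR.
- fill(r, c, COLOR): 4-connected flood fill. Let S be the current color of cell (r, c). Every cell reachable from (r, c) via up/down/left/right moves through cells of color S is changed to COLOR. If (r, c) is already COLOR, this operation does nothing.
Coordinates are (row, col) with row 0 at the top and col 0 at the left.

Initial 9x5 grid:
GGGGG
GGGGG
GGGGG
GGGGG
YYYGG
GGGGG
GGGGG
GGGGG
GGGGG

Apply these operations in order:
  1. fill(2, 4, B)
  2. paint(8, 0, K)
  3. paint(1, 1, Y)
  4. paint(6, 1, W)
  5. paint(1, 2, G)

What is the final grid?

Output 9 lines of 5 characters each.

After op 1 fill(2,4,B) [42 cells changed]:
BBBBB
BBBBB
BBBBB
BBBBB
YYYBB
BBBBB
BBBBB
BBBBB
BBBBB
After op 2 paint(8,0,K):
BBBBB
BBBBB
BBBBB
BBBBB
YYYBB
BBBBB
BBBBB
BBBBB
KBBBB
After op 3 paint(1,1,Y):
BBBBB
BYBBB
BBBBB
BBBBB
YYYBB
BBBBB
BBBBB
BBBBB
KBBBB
After op 4 paint(6,1,W):
BBBBB
BYBBB
BBBBB
BBBBB
YYYBB
BBBBB
BWBBB
BBBBB
KBBBB
After op 5 paint(1,2,G):
BBBBB
BYGBB
BBBBB
BBBBB
YYYBB
BBBBB
BWBBB
BBBBB
KBBBB

Answer: BBBBB
BYGBB
BBBBB
BBBBB
YYYBB
BBBBB
BWBBB
BBBBB
KBBBB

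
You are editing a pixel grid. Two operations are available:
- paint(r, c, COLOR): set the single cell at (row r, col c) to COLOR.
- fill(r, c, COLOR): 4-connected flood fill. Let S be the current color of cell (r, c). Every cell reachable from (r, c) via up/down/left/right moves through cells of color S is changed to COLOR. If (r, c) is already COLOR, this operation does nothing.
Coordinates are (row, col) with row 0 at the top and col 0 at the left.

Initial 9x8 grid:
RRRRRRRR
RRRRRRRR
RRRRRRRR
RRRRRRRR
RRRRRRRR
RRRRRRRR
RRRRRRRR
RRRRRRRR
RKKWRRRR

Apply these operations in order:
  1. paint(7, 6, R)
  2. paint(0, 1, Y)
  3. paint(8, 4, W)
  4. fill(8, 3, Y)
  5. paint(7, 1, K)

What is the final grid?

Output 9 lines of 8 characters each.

Answer: RYRRRRRR
RRRRRRRR
RRRRRRRR
RRRRRRRR
RRRRRRRR
RRRRRRRR
RRRRRRRR
RKRRRRRR
RKKYYRRR

Derivation:
After op 1 paint(7,6,R):
RRRRRRRR
RRRRRRRR
RRRRRRRR
RRRRRRRR
RRRRRRRR
RRRRRRRR
RRRRRRRR
RRRRRRRR
RKKWRRRR
After op 2 paint(0,1,Y):
RYRRRRRR
RRRRRRRR
RRRRRRRR
RRRRRRRR
RRRRRRRR
RRRRRRRR
RRRRRRRR
RRRRRRRR
RKKWRRRR
After op 3 paint(8,4,W):
RYRRRRRR
RRRRRRRR
RRRRRRRR
RRRRRRRR
RRRRRRRR
RRRRRRRR
RRRRRRRR
RRRRRRRR
RKKWWRRR
After op 4 fill(8,3,Y) [2 cells changed]:
RYRRRRRR
RRRRRRRR
RRRRRRRR
RRRRRRRR
RRRRRRRR
RRRRRRRR
RRRRRRRR
RRRRRRRR
RKKYYRRR
After op 5 paint(7,1,K):
RYRRRRRR
RRRRRRRR
RRRRRRRR
RRRRRRRR
RRRRRRRR
RRRRRRRR
RRRRRRRR
RKRRRRRR
RKKYYRRR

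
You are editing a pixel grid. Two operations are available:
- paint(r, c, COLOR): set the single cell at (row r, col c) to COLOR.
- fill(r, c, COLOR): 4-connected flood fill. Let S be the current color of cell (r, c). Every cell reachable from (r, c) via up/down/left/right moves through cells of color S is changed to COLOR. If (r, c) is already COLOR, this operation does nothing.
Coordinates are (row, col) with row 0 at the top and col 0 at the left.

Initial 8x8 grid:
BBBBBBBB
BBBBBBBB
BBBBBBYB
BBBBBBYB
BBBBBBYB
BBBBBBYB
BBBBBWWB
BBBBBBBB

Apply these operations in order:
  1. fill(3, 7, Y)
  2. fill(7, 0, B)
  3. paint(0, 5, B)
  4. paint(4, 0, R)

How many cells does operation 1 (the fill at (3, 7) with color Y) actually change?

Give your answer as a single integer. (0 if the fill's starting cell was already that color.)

Answer: 58

Derivation:
After op 1 fill(3,7,Y) [58 cells changed]:
YYYYYYYY
YYYYYYYY
YYYYYYYY
YYYYYYYY
YYYYYYYY
YYYYYYYY
YYYYYWWY
YYYYYYYY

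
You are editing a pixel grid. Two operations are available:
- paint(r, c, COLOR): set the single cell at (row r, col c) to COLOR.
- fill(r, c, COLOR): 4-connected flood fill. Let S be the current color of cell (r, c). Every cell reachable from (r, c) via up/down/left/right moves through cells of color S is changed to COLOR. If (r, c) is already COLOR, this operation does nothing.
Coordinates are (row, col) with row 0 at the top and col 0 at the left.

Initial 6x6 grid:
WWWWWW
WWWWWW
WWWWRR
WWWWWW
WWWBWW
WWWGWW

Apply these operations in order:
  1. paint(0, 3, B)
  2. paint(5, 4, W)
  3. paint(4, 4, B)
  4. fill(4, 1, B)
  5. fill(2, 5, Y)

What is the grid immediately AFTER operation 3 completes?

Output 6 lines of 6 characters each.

Answer: WWWBWW
WWWWWW
WWWWRR
WWWWWW
WWWBBW
WWWGWW

Derivation:
After op 1 paint(0,3,B):
WWWBWW
WWWWWW
WWWWRR
WWWWWW
WWWBWW
WWWGWW
After op 2 paint(5,4,W):
WWWBWW
WWWWWW
WWWWRR
WWWWWW
WWWBWW
WWWGWW
After op 3 paint(4,4,B):
WWWBWW
WWWWWW
WWWWRR
WWWWWW
WWWBBW
WWWGWW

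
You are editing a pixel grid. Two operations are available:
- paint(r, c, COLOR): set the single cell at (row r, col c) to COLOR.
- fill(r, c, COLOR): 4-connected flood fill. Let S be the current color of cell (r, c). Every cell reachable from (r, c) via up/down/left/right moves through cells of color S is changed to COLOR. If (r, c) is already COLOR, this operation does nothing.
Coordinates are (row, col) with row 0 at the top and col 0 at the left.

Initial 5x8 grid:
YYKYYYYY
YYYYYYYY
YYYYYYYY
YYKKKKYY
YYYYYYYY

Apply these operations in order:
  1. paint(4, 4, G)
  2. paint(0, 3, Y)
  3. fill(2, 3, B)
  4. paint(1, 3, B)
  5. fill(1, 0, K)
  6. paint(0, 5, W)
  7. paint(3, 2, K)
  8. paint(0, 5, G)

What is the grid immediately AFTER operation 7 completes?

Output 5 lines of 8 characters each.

Answer: KKKKKWKK
KKKKKKKK
KKKKKKKK
KKKKKKKK
KKKKGKKK

Derivation:
After op 1 paint(4,4,G):
YYKYYYYY
YYYYYYYY
YYYYYYYY
YYKKKKYY
YYYYGYYY
After op 2 paint(0,3,Y):
YYKYYYYY
YYYYYYYY
YYYYYYYY
YYKKKKYY
YYYYGYYY
After op 3 fill(2,3,B) [34 cells changed]:
BBKBBBBB
BBBBBBBB
BBBBBBBB
BBKKKKBB
BBBBGBBB
After op 4 paint(1,3,B):
BBKBBBBB
BBBBBBBB
BBBBBBBB
BBKKKKBB
BBBBGBBB
After op 5 fill(1,0,K) [34 cells changed]:
KKKKKKKK
KKKKKKKK
KKKKKKKK
KKKKKKKK
KKKKGKKK
After op 6 paint(0,5,W):
KKKKKWKK
KKKKKKKK
KKKKKKKK
KKKKKKKK
KKKKGKKK
After op 7 paint(3,2,K):
KKKKKWKK
KKKKKKKK
KKKKKKKK
KKKKKKKK
KKKKGKKK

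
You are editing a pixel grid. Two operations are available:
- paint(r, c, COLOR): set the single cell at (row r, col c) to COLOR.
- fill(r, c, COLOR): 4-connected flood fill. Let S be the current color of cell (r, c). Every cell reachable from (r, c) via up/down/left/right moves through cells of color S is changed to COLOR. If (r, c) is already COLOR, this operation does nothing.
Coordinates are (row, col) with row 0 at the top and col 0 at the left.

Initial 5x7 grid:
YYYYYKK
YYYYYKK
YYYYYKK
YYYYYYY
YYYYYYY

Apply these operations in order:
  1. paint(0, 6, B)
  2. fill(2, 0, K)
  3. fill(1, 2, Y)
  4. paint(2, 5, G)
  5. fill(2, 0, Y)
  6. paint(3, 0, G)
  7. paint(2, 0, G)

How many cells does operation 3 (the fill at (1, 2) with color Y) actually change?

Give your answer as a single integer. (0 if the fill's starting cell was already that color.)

After op 1 paint(0,6,B):
YYYYYKB
YYYYYKK
YYYYYKK
YYYYYYY
YYYYYYY
After op 2 fill(2,0,K) [29 cells changed]:
KKKKKKB
KKKKKKK
KKKKKKK
KKKKKKK
KKKKKKK
After op 3 fill(1,2,Y) [34 cells changed]:
YYYYYYB
YYYYYYY
YYYYYYY
YYYYYYY
YYYYYYY

Answer: 34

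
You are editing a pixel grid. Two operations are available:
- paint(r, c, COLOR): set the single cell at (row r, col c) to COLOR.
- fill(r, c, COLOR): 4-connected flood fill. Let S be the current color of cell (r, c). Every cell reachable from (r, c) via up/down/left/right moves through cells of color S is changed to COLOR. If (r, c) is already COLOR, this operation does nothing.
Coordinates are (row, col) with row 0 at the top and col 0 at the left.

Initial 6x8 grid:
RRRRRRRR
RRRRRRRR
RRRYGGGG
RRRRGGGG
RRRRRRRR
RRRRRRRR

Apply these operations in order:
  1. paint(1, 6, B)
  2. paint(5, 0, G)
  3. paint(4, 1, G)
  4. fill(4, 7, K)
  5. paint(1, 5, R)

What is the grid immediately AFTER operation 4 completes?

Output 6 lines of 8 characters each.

Answer: KKKKKKKK
KKKKKKBK
KKKYGGGG
KKKKGGGG
KGKKKKKK
GKKKKKKK

Derivation:
After op 1 paint(1,6,B):
RRRRRRRR
RRRRRRBR
RRRYGGGG
RRRRGGGG
RRRRRRRR
RRRRRRRR
After op 2 paint(5,0,G):
RRRRRRRR
RRRRRRBR
RRRYGGGG
RRRRGGGG
RRRRRRRR
GRRRRRRR
After op 3 paint(4,1,G):
RRRRRRRR
RRRRRRBR
RRRYGGGG
RRRRGGGG
RGRRRRRR
GRRRRRRR
After op 4 fill(4,7,K) [36 cells changed]:
KKKKKKKK
KKKKKKBK
KKKYGGGG
KKKKGGGG
KGKKKKKK
GKKKKKKK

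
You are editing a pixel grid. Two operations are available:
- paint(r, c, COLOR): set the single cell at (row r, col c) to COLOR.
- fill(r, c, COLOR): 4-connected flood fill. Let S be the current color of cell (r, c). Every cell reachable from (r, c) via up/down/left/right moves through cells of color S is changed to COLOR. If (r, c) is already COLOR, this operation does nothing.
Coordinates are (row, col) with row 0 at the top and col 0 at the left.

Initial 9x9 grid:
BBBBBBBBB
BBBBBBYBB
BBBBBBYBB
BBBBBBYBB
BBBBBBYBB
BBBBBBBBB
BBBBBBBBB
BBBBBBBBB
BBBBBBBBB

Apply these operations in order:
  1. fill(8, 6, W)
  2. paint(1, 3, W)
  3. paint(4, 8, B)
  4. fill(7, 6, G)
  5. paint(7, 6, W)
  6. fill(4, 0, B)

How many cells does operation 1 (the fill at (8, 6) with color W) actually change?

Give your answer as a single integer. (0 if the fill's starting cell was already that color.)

After op 1 fill(8,6,W) [77 cells changed]:
WWWWWWWWW
WWWWWWYWW
WWWWWWYWW
WWWWWWYWW
WWWWWWYWW
WWWWWWWWW
WWWWWWWWW
WWWWWWWWW
WWWWWWWWW

Answer: 77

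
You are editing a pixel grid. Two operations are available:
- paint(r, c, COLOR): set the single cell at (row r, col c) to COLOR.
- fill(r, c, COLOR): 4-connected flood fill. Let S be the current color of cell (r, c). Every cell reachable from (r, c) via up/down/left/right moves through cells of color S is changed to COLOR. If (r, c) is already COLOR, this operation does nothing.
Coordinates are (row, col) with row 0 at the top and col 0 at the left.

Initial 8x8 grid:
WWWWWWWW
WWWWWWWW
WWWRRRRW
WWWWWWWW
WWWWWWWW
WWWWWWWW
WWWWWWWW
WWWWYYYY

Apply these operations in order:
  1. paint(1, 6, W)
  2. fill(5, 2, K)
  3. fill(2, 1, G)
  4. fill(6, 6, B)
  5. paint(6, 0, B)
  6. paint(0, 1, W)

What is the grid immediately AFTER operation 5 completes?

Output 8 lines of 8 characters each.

Answer: BBBBBBBB
BBBBBBBB
BBBRRRRB
BBBBBBBB
BBBBBBBB
BBBBBBBB
BBBBBBBB
BBBBYYYY

Derivation:
After op 1 paint(1,6,W):
WWWWWWWW
WWWWWWWW
WWWRRRRW
WWWWWWWW
WWWWWWWW
WWWWWWWW
WWWWWWWW
WWWWYYYY
After op 2 fill(5,2,K) [56 cells changed]:
KKKKKKKK
KKKKKKKK
KKKRRRRK
KKKKKKKK
KKKKKKKK
KKKKKKKK
KKKKKKKK
KKKKYYYY
After op 3 fill(2,1,G) [56 cells changed]:
GGGGGGGG
GGGGGGGG
GGGRRRRG
GGGGGGGG
GGGGGGGG
GGGGGGGG
GGGGGGGG
GGGGYYYY
After op 4 fill(6,6,B) [56 cells changed]:
BBBBBBBB
BBBBBBBB
BBBRRRRB
BBBBBBBB
BBBBBBBB
BBBBBBBB
BBBBBBBB
BBBBYYYY
After op 5 paint(6,0,B):
BBBBBBBB
BBBBBBBB
BBBRRRRB
BBBBBBBB
BBBBBBBB
BBBBBBBB
BBBBBBBB
BBBBYYYY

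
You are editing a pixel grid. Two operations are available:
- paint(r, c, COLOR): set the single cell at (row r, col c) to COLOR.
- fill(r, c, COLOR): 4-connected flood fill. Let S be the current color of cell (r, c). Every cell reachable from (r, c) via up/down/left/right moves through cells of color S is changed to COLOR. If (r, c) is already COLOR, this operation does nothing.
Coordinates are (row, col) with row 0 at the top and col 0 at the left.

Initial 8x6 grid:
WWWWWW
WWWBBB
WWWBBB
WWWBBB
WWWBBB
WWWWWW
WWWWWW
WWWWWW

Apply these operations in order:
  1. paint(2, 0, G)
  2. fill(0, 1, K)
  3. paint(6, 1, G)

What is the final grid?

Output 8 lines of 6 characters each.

Answer: KKKKKK
KKKBBB
GKKBBB
KKKBBB
KKKBBB
KKKKKK
KGKKKK
KKKKKK

Derivation:
After op 1 paint(2,0,G):
WWWWWW
WWWBBB
GWWBBB
WWWBBB
WWWBBB
WWWWWW
WWWWWW
WWWWWW
After op 2 fill(0,1,K) [35 cells changed]:
KKKKKK
KKKBBB
GKKBBB
KKKBBB
KKKBBB
KKKKKK
KKKKKK
KKKKKK
After op 3 paint(6,1,G):
KKKKKK
KKKBBB
GKKBBB
KKKBBB
KKKBBB
KKKKKK
KGKKKK
KKKKKK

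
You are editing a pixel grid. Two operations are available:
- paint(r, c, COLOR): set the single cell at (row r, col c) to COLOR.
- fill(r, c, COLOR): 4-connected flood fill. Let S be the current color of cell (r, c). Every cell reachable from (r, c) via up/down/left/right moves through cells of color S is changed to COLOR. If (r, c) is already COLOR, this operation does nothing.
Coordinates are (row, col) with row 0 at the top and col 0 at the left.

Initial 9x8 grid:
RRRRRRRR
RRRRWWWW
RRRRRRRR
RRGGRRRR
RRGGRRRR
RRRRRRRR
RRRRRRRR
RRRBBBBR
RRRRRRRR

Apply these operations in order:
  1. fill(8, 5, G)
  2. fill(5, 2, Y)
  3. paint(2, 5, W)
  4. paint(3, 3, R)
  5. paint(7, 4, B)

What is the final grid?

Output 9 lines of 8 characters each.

After op 1 fill(8,5,G) [60 cells changed]:
GGGGGGGG
GGGGWWWW
GGGGGGGG
GGGGGGGG
GGGGGGGG
GGGGGGGG
GGGGGGGG
GGGBBBBG
GGGGGGGG
After op 2 fill(5,2,Y) [64 cells changed]:
YYYYYYYY
YYYYWWWW
YYYYYYYY
YYYYYYYY
YYYYYYYY
YYYYYYYY
YYYYYYYY
YYYBBBBY
YYYYYYYY
After op 3 paint(2,5,W):
YYYYYYYY
YYYYWWWW
YYYYYWYY
YYYYYYYY
YYYYYYYY
YYYYYYYY
YYYYYYYY
YYYBBBBY
YYYYYYYY
After op 4 paint(3,3,R):
YYYYYYYY
YYYYWWWW
YYYYYWYY
YYYRYYYY
YYYYYYYY
YYYYYYYY
YYYYYYYY
YYYBBBBY
YYYYYYYY
After op 5 paint(7,4,B):
YYYYYYYY
YYYYWWWW
YYYYYWYY
YYYRYYYY
YYYYYYYY
YYYYYYYY
YYYYYYYY
YYYBBBBY
YYYYYYYY

Answer: YYYYYYYY
YYYYWWWW
YYYYYWYY
YYYRYYYY
YYYYYYYY
YYYYYYYY
YYYYYYYY
YYYBBBBY
YYYYYYYY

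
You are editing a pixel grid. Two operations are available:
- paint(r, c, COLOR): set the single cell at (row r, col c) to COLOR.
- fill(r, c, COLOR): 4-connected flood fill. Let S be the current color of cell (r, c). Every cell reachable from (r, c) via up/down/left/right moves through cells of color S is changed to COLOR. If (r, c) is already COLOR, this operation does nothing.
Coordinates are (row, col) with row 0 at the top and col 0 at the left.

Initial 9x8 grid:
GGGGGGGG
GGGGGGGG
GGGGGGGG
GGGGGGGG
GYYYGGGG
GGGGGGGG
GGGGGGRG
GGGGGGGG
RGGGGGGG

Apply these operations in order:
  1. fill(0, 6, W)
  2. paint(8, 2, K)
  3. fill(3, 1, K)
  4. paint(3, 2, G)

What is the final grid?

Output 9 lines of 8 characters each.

Answer: KKKKKKKK
KKKKKKKK
KKKKKKKK
KKGKKKKK
KYYYKKKK
KKKKKKKK
KKKKKKRK
KKKKKKKK
RKKKKKKK

Derivation:
After op 1 fill(0,6,W) [67 cells changed]:
WWWWWWWW
WWWWWWWW
WWWWWWWW
WWWWWWWW
WYYYWWWW
WWWWWWWW
WWWWWWRW
WWWWWWWW
RWWWWWWW
After op 2 paint(8,2,K):
WWWWWWWW
WWWWWWWW
WWWWWWWW
WWWWWWWW
WYYYWWWW
WWWWWWWW
WWWWWWRW
WWWWWWWW
RWKWWWWW
After op 3 fill(3,1,K) [66 cells changed]:
KKKKKKKK
KKKKKKKK
KKKKKKKK
KKKKKKKK
KYYYKKKK
KKKKKKKK
KKKKKKRK
KKKKKKKK
RKKKKKKK
After op 4 paint(3,2,G):
KKKKKKKK
KKKKKKKK
KKKKKKKK
KKGKKKKK
KYYYKKKK
KKKKKKKK
KKKKKKRK
KKKKKKKK
RKKKKKKK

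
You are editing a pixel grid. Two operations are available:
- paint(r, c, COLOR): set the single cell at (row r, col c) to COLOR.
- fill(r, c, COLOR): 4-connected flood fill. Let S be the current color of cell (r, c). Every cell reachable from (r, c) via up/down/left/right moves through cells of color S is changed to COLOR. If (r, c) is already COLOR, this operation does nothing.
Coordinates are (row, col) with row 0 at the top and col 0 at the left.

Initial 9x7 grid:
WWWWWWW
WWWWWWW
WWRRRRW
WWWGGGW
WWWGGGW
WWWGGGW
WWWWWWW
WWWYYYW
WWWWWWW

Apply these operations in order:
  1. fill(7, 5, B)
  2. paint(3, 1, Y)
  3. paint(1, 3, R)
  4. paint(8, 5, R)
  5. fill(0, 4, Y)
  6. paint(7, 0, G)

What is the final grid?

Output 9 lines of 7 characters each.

After op 1 fill(7,5,B) [3 cells changed]:
WWWWWWW
WWWWWWW
WWRRRRW
WWWGGGW
WWWGGGW
WWWGGGW
WWWWWWW
WWWBBBW
WWWWWWW
After op 2 paint(3,1,Y):
WWWWWWW
WWWWWWW
WWRRRRW
WYWGGGW
WWWGGGW
WWWGGGW
WWWWWWW
WWWBBBW
WWWWWWW
After op 3 paint(1,3,R):
WWWWWWW
WWWRWWW
WWRRRRW
WYWGGGW
WWWGGGW
WWWGGGW
WWWWWWW
WWWBBBW
WWWWWWW
After op 4 paint(8,5,R):
WWWWWWW
WWWRWWW
WWRRRRW
WYWGGGW
WWWGGGW
WWWGGGW
WWWWWWW
WWWBBBW
WWWWWRW
After op 5 fill(0,4,Y) [44 cells changed]:
YYYYYYY
YYYRYYY
YYRRRRY
YYYGGGY
YYYGGGY
YYYGGGY
YYYYYYY
YYYBBBY
YYYYYRY
After op 6 paint(7,0,G):
YYYYYYY
YYYRYYY
YYRRRRY
YYYGGGY
YYYGGGY
YYYGGGY
YYYYYYY
GYYBBBY
YYYYYRY

Answer: YYYYYYY
YYYRYYY
YYRRRRY
YYYGGGY
YYYGGGY
YYYGGGY
YYYYYYY
GYYBBBY
YYYYYRY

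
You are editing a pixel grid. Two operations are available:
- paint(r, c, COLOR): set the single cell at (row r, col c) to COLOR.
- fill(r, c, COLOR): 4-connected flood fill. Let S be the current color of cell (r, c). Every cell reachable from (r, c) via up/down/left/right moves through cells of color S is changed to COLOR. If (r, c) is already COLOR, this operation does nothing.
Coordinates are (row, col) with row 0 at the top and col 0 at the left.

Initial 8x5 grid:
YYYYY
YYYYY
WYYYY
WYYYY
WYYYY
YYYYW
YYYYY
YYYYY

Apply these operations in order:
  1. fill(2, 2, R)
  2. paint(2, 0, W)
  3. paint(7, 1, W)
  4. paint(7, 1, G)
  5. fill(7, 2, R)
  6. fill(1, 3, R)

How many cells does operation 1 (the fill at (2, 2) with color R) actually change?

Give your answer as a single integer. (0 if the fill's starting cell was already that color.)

Answer: 36

Derivation:
After op 1 fill(2,2,R) [36 cells changed]:
RRRRR
RRRRR
WRRRR
WRRRR
WRRRR
RRRRW
RRRRR
RRRRR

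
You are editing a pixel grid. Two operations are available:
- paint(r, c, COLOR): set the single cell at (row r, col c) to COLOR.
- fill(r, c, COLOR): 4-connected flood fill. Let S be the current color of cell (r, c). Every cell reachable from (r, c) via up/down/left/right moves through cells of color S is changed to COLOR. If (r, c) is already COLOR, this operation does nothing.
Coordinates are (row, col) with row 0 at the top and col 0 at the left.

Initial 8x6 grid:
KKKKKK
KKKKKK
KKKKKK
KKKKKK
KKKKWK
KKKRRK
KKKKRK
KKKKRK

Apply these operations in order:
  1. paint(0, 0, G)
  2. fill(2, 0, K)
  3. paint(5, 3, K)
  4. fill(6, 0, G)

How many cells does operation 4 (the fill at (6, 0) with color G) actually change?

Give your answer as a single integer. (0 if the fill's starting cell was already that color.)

Answer: 43

Derivation:
After op 1 paint(0,0,G):
GKKKKK
KKKKKK
KKKKKK
KKKKKK
KKKKWK
KKKRRK
KKKKRK
KKKKRK
After op 2 fill(2,0,K) [0 cells changed]:
GKKKKK
KKKKKK
KKKKKK
KKKKKK
KKKKWK
KKKRRK
KKKKRK
KKKKRK
After op 3 paint(5,3,K):
GKKKKK
KKKKKK
KKKKKK
KKKKKK
KKKKWK
KKKKRK
KKKKRK
KKKKRK
After op 4 fill(6,0,G) [43 cells changed]:
GGGGGG
GGGGGG
GGGGGG
GGGGGG
GGGGWG
GGGGRG
GGGGRG
GGGGRG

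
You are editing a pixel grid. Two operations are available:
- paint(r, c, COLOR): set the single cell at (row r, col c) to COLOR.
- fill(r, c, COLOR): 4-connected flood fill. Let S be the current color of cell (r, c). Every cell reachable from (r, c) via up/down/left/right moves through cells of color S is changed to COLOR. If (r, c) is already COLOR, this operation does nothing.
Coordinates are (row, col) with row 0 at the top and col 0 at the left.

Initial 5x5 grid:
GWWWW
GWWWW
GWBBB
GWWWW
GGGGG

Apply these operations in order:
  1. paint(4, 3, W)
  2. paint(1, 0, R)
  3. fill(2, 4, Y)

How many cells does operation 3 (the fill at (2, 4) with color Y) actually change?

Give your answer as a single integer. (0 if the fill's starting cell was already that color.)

After op 1 paint(4,3,W):
GWWWW
GWWWW
GWBBB
GWWWW
GGGWG
After op 2 paint(1,0,R):
GWWWW
RWWWW
GWBBB
GWWWW
GGGWG
After op 3 fill(2,4,Y) [3 cells changed]:
GWWWW
RWWWW
GWYYY
GWWWW
GGGWG

Answer: 3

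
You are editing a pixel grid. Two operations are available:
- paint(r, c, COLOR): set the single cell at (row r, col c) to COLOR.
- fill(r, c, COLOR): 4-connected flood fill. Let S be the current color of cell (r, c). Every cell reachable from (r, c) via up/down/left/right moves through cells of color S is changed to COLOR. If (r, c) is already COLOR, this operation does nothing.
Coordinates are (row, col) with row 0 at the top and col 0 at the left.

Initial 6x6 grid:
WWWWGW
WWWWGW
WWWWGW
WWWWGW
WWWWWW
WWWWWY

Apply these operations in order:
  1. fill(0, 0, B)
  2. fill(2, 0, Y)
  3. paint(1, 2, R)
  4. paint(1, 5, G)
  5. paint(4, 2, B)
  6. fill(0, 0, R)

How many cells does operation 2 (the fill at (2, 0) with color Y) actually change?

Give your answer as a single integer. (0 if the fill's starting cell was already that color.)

Answer: 31

Derivation:
After op 1 fill(0,0,B) [31 cells changed]:
BBBBGB
BBBBGB
BBBBGB
BBBBGB
BBBBBB
BBBBBY
After op 2 fill(2,0,Y) [31 cells changed]:
YYYYGY
YYYYGY
YYYYGY
YYYYGY
YYYYYY
YYYYYY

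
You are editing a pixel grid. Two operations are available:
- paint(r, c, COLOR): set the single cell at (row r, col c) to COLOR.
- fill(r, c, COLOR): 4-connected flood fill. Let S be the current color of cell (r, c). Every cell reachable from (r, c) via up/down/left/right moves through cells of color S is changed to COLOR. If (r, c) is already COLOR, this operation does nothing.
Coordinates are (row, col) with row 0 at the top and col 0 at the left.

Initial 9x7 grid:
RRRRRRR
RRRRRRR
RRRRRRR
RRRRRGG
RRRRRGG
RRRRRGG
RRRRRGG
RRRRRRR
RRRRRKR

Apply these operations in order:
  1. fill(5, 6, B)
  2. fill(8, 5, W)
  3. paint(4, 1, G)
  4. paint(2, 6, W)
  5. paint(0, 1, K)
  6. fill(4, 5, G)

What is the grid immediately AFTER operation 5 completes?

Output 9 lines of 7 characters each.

Answer: RKRRRRR
RRRRRRR
RRRRRRW
RRRRRBB
RGRRRBB
RRRRRBB
RRRRRBB
RRRRRRR
RRRRRWR

Derivation:
After op 1 fill(5,6,B) [8 cells changed]:
RRRRRRR
RRRRRRR
RRRRRRR
RRRRRBB
RRRRRBB
RRRRRBB
RRRRRBB
RRRRRRR
RRRRRKR
After op 2 fill(8,5,W) [1 cells changed]:
RRRRRRR
RRRRRRR
RRRRRRR
RRRRRBB
RRRRRBB
RRRRRBB
RRRRRBB
RRRRRRR
RRRRRWR
After op 3 paint(4,1,G):
RRRRRRR
RRRRRRR
RRRRRRR
RRRRRBB
RGRRRBB
RRRRRBB
RRRRRBB
RRRRRRR
RRRRRWR
After op 4 paint(2,6,W):
RRRRRRR
RRRRRRR
RRRRRRW
RRRRRBB
RGRRRBB
RRRRRBB
RRRRRBB
RRRRRRR
RRRRRWR
After op 5 paint(0,1,K):
RKRRRRR
RRRRRRR
RRRRRRW
RRRRRBB
RGRRRBB
RRRRRBB
RRRRRBB
RRRRRRR
RRRRRWR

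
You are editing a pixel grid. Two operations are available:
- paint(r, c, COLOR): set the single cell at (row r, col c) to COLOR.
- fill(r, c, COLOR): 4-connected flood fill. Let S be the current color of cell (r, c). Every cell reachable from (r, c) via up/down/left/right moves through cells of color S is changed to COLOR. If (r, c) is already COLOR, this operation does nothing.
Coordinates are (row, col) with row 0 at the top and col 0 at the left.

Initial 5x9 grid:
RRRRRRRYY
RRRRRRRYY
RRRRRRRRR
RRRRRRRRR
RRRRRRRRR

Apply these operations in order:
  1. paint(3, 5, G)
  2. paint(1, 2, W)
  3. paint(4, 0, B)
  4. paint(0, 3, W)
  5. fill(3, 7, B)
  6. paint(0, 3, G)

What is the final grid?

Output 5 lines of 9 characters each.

Answer: BBBGBBBYY
BBWBBBBYY
BBBBBBBBB
BBBBBGBBB
BBBBBBBBB

Derivation:
After op 1 paint(3,5,G):
RRRRRRRYY
RRRRRRRYY
RRRRRRRRR
RRRRRGRRR
RRRRRRRRR
After op 2 paint(1,2,W):
RRRRRRRYY
RRWRRRRYY
RRRRRRRRR
RRRRRGRRR
RRRRRRRRR
After op 3 paint(4,0,B):
RRRRRRRYY
RRWRRRRYY
RRRRRRRRR
RRRRRGRRR
BRRRRRRRR
After op 4 paint(0,3,W):
RRRWRRRYY
RRWRRRRYY
RRRRRRRRR
RRRRRGRRR
BRRRRRRRR
After op 5 fill(3,7,B) [37 cells changed]:
BBBWBBBYY
BBWBBBBYY
BBBBBBBBB
BBBBBGBBB
BBBBBBBBB
After op 6 paint(0,3,G):
BBBGBBBYY
BBWBBBBYY
BBBBBBBBB
BBBBBGBBB
BBBBBBBBB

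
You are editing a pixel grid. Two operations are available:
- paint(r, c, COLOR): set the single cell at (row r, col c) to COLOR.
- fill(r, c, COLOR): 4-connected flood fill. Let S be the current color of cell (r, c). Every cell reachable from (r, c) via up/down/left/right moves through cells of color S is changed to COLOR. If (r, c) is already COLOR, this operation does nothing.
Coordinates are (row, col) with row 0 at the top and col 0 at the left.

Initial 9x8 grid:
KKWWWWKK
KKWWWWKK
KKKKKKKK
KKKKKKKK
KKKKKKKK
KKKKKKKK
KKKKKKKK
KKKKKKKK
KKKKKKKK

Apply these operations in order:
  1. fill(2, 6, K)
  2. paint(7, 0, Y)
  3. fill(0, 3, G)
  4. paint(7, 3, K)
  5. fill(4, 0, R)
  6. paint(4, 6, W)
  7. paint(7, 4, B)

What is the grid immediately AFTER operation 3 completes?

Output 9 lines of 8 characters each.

After op 1 fill(2,6,K) [0 cells changed]:
KKWWWWKK
KKWWWWKK
KKKKKKKK
KKKKKKKK
KKKKKKKK
KKKKKKKK
KKKKKKKK
KKKKKKKK
KKKKKKKK
After op 2 paint(7,0,Y):
KKWWWWKK
KKWWWWKK
KKKKKKKK
KKKKKKKK
KKKKKKKK
KKKKKKKK
KKKKKKKK
YKKKKKKK
KKKKKKKK
After op 3 fill(0,3,G) [8 cells changed]:
KKGGGGKK
KKGGGGKK
KKKKKKKK
KKKKKKKK
KKKKKKKK
KKKKKKKK
KKKKKKKK
YKKKKKKK
KKKKKKKK

Answer: KKGGGGKK
KKGGGGKK
KKKKKKKK
KKKKKKKK
KKKKKKKK
KKKKKKKK
KKKKKKKK
YKKKKKKK
KKKKKKKK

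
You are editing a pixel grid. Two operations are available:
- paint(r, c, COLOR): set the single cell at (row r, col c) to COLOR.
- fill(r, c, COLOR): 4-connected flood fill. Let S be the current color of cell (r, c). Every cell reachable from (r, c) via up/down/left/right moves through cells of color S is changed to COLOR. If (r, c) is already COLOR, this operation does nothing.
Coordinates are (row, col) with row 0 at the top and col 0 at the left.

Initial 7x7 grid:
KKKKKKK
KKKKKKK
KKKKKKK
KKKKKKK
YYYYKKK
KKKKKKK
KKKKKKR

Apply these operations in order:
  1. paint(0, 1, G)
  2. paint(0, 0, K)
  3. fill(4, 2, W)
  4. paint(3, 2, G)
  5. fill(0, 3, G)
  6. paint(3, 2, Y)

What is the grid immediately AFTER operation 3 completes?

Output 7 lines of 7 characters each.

Answer: KGKKKKK
KKKKKKK
KKKKKKK
KKKKKKK
WWWWKKK
KKKKKKK
KKKKKKR

Derivation:
After op 1 paint(0,1,G):
KGKKKKK
KKKKKKK
KKKKKKK
KKKKKKK
YYYYKKK
KKKKKKK
KKKKKKR
After op 2 paint(0,0,K):
KGKKKKK
KKKKKKK
KKKKKKK
KKKKKKK
YYYYKKK
KKKKKKK
KKKKKKR
After op 3 fill(4,2,W) [4 cells changed]:
KGKKKKK
KKKKKKK
KKKKKKK
KKKKKKK
WWWWKKK
KKKKKKK
KKKKKKR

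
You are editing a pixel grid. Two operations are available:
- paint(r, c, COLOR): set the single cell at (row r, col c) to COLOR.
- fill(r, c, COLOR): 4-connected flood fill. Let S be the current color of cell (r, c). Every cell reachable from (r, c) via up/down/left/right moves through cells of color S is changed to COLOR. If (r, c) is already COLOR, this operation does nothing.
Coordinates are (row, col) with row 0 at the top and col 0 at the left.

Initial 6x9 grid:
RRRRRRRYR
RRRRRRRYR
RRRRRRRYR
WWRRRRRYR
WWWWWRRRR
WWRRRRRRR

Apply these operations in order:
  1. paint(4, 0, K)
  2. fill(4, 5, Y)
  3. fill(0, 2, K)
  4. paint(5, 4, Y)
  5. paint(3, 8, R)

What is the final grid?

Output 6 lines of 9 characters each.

After op 1 paint(4,0,K):
RRRRRRRYR
RRRRRRRYR
RRRRRRRYR
WWRRRRRYR
KWWWWRRRR
WWRRRRRRR
After op 2 fill(4,5,Y) [41 cells changed]:
YYYYYYYYY
YYYYYYYYY
YYYYYYYYY
WWYYYYYYY
KWWWWYYYY
WWYYYYYYY
After op 3 fill(0,2,K) [45 cells changed]:
KKKKKKKKK
KKKKKKKKK
KKKKKKKKK
WWKKKKKKK
KWWWWKKKK
WWKKKKKKK
After op 4 paint(5,4,Y):
KKKKKKKKK
KKKKKKKKK
KKKKKKKKK
WWKKKKKKK
KWWWWKKKK
WWKKYKKKK
After op 5 paint(3,8,R):
KKKKKKKKK
KKKKKKKKK
KKKKKKKKK
WWKKKKKKR
KWWWWKKKK
WWKKYKKKK

Answer: KKKKKKKKK
KKKKKKKKK
KKKKKKKKK
WWKKKKKKR
KWWWWKKKK
WWKKYKKKK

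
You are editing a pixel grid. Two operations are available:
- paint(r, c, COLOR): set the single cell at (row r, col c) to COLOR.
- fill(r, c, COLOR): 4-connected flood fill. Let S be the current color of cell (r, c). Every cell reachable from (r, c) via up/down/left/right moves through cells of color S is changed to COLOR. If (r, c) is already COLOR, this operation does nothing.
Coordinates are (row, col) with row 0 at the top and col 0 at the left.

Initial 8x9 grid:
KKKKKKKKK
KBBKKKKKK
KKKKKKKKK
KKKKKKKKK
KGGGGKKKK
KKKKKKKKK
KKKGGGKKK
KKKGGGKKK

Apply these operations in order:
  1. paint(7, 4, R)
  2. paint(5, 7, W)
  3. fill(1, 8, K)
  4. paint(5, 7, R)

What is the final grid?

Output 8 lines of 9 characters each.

Answer: KKKKKKKKK
KBBKKKKKK
KKKKKKKKK
KKKKKKKKK
KGGGGKKKK
KKKKKKKRK
KKKGGGKKK
KKKGRGKKK

Derivation:
After op 1 paint(7,4,R):
KKKKKKKKK
KBBKKKKKK
KKKKKKKKK
KKKKKKKKK
KGGGGKKKK
KKKKKKKKK
KKKGGGKKK
KKKGRGKKK
After op 2 paint(5,7,W):
KKKKKKKKK
KBBKKKKKK
KKKKKKKKK
KKKKKKKKK
KGGGGKKKK
KKKKKKKWK
KKKGGGKKK
KKKGRGKKK
After op 3 fill(1,8,K) [0 cells changed]:
KKKKKKKKK
KBBKKKKKK
KKKKKKKKK
KKKKKKKKK
KGGGGKKKK
KKKKKKKWK
KKKGGGKKK
KKKGRGKKK
After op 4 paint(5,7,R):
KKKKKKKKK
KBBKKKKKK
KKKKKKKKK
KKKKKKKKK
KGGGGKKKK
KKKKKKKRK
KKKGGGKKK
KKKGRGKKK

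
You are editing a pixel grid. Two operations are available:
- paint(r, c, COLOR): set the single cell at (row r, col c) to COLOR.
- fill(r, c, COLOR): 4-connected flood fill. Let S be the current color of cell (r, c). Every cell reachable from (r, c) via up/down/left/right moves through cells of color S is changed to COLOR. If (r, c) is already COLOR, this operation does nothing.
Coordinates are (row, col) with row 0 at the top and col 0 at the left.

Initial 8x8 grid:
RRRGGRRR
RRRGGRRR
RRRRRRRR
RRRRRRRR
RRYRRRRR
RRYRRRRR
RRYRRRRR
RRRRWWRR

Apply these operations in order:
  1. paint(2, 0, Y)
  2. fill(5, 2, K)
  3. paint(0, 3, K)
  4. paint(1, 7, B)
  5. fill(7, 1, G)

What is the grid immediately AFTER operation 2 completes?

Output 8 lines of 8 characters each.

Answer: RRRGGRRR
RRRGGRRR
YRRRRRRR
RRRRRRRR
RRKRRRRR
RRKRRRRR
RRKRRRRR
RRRRWWRR

Derivation:
After op 1 paint(2,0,Y):
RRRGGRRR
RRRGGRRR
YRRRRRRR
RRRRRRRR
RRYRRRRR
RRYRRRRR
RRYRRRRR
RRRRWWRR
After op 2 fill(5,2,K) [3 cells changed]:
RRRGGRRR
RRRGGRRR
YRRRRRRR
RRRRRRRR
RRKRRRRR
RRKRRRRR
RRKRRRRR
RRRRWWRR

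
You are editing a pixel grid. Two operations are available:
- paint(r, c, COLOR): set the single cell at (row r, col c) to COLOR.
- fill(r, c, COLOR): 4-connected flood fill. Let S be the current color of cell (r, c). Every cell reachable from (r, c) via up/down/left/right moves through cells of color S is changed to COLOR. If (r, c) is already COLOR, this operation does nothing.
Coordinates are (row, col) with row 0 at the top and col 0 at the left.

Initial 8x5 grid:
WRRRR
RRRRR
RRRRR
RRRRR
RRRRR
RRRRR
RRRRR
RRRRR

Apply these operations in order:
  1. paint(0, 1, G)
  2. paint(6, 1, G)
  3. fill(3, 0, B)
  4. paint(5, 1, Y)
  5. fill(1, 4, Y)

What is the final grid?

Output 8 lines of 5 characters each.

Answer: WGYYY
YYYYY
YYYYY
YYYYY
YYYYY
YYYYY
YGYYY
YYYYY

Derivation:
After op 1 paint(0,1,G):
WGRRR
RRRRR
RRRRR
RRRRR
RRRRR
RRRRR
RRRRR
RRRRR
After op 2 paint(6,1,G):
WGRRR
RRRRR
RRRRR
RRRRR
RRRRR
RRRRR
RGRRR
RRRRR
After op 3 fill(3,0,B) [37 cells changed]:
WGBBB
BBBBB
BBBBB
BBBBB
BBBBB
BBBBB
BGBBB
BBBBB
After op 4 paint(5,1,Y):
WGBBB
BBBBB
BBBBB
BBBBB
BBBBB
BYBBB
BGBBB
BBBBB
After op 5 fill(1,4,Y) [36 cells changed]:
WGYYY
YYYYY
YYYYY
YYYYY
YYYYY
YYYYY
YGYYY
YYYYY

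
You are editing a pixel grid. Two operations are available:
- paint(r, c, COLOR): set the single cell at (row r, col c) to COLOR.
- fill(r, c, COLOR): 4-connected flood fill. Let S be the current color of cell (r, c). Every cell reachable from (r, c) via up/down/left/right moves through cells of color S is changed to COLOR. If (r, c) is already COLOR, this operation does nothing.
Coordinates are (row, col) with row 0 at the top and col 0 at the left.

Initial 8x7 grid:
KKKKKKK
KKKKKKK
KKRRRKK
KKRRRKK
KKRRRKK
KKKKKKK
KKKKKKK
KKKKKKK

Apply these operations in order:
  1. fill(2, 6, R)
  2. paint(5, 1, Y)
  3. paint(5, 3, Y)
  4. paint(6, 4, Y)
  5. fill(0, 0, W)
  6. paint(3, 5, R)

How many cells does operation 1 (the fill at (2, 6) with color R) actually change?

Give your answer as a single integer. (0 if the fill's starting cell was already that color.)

After op 1 fill(2,6,R) [47 cells changed]:
RRRRRRR
RRRRRRR
RRRRRRR
RRRRRRR
RRRRRRR
RRRRRRR
RRRRRRR
RRRRRRR

Answer: 47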